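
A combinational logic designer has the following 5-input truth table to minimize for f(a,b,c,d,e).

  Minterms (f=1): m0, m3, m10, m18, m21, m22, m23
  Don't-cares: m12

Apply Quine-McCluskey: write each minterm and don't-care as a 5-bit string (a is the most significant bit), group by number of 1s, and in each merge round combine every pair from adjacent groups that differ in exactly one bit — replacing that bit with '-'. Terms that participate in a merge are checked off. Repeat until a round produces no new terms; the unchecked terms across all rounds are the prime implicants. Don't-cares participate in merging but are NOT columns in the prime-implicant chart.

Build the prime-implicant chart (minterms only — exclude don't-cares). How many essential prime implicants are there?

5

Round 0: 00000 00011 01010 01100 10010✓ 10101✓ 10110✓ 10111✓
Round 1: 10-10 101-1 1011-
PIs = {00000, 00011, 01010, 01100, 10-10, 101-1, 1011-}
Coverage chart:
  m0: 00000 ←essential
  m3: 00011 ←essential
  m10: 01010 ←essential
  m18: 10-10 ←essential
  m21: 101-1 ←essential
  m22: 10-10,1011-
  m23: 101-1,1011-
Essential: 00000, 00011, 01010, 10-10, 101-1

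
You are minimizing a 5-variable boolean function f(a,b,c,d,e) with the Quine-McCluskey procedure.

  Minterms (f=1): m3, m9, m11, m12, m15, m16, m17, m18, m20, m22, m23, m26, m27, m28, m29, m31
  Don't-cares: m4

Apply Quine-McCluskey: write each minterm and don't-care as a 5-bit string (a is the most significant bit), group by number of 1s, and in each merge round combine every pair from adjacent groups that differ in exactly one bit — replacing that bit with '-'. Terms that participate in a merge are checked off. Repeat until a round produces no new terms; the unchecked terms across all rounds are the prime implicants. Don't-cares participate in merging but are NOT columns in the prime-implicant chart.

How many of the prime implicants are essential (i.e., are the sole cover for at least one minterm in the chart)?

5

Round 0: 00011✓ 00100✓ 01001✓ 01011✓ 01100✓ 01111✓ 10000✓ 10001✓ 10010✓ 10100✓ 10110✓ 10111✓ 11010✓ 11011✓ 11100✓ 11101✓ 11111✓
Round 1: -0100✓ -1011✓ -1100✓ -1111✓ 0-011 0-100✓ 01-11✓ 010-1 1-010 1-100✓ 1-111 10-00✓ 10-10✓ 100-0✓ 1000- 101-0✓ 1011- 11-11✓ 1101- 111-1 1110-
Round 2: --100 -1-11 10--0
PIs = {--100, -1-11, 0-011, 010-1, 1-010, 1-111, 10--0, 1000-, 1011-, 1101-, 111-1, 1110-}
Coverage chart:
  m3: 0-011 ←essential
  m9: 010-1 ←essential
  m11: -1-11,0-011,010-1
  m12: --100 ←essential
  m15: -1-11 ←essential
  m16: 10--0,1000-
  m17: 1000- ←essential
  m18: 1-010,10--0
  m20: --100,10--0
  m22: 10--0,1011-
  m23: 1-111,1011-
  m26: 1-010,1101-
  m27: -1-11,1101-
  m28: --100,1110-
  m29: 111-1,1110-
  m31: -1-11,1-111,111-1
Essential: --100, -1-11, 0-011, 010-1, 1000-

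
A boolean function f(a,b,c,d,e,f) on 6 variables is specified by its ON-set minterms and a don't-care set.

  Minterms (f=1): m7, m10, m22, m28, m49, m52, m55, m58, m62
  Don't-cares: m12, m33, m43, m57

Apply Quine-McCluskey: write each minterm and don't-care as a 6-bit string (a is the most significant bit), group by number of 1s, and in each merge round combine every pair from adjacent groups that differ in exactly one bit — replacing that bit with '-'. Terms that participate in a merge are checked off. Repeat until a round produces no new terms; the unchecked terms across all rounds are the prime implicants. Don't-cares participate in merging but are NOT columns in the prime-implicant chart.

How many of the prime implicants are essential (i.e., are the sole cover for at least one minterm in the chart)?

size-2^0 implicants → 000111  001010  001100(✓)  010110  011100(✓)  100001(✓)  101011  110001(✓)  110100  110111  111001(✓)  111010(✓)  111110(✓)
size-2^1 implicants → 0-1100  1-0001  11-001  111-10
Unchecked terms (primes): 0-1100, 000111, 001010, 010110, 1-0001, 101011, 11-001, 110100, 110111, 111-10
Minterm coverage:
  m7 ⊆ 000111 [E]
  m10 ⊆ 001010 [E]
  m22 ⊆ 010110 [E]
  m28 ⊆ 0-1100 [E]
  m49 ⊆ 1-0001,11-001
  m52 ⊆ 110100 [E]
  m55 ⊆ 110111 [E]
  m58 ⊆ 111-10 [E]
  m62 ⊆ 111-10 [E]
E = {0-1100, 000111, 001010, 010110, 110100, 110111, 111-10}

7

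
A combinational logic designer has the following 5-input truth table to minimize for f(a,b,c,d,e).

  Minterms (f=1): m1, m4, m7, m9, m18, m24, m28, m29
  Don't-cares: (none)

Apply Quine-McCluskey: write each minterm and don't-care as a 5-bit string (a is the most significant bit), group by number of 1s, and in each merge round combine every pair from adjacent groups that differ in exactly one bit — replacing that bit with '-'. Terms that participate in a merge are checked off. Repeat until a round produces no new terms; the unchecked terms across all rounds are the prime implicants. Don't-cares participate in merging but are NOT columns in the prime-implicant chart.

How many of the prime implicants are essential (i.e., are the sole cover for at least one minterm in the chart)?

6

[col 0] 00001*, 00100, 00111, 01001*, 10010, 11000*, 11100*, 11101*
[col 1] 0-001, 11-00, 1110-
Prime implicants: 0-001, 00100, 00111, 10010, 11-00, 1110-
PI chart (minterm → PIs covering it):
  1 | 0-001  (sole → essential)
  4 | 00100  (sole → essential)
  7 | 00111  (sole → essential)
  9 | 0-001  (sole → essential)
  18 | 10010  (sole → essential)
  24 | 11-00  (sole → essential)
  28 | 11-00,1110-
  29 | 1110-  (sole → essential)
Essential prime implicants: 0-001, 00100, 00111, 10010, 11-00, 1110-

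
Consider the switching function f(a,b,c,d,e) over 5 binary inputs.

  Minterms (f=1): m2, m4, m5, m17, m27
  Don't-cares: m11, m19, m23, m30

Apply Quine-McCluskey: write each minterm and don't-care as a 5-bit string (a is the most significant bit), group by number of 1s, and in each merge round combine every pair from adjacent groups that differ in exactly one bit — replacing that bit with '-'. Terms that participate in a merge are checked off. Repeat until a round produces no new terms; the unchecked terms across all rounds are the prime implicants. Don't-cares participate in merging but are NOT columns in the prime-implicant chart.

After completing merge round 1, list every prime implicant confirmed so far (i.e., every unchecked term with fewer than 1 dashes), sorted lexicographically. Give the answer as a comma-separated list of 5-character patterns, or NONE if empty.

[col 0] 00010, 00100*, 00101*, 01011*, 10001*, 10011*, 10111*, 11011*, 11110
[col 1] -1011, 0010-, 1-011, 10-11, 100-1
Prime implicants: -1011, 00010, 0010-, 1-011, 10-11, 100-1, 11110

00010, 11110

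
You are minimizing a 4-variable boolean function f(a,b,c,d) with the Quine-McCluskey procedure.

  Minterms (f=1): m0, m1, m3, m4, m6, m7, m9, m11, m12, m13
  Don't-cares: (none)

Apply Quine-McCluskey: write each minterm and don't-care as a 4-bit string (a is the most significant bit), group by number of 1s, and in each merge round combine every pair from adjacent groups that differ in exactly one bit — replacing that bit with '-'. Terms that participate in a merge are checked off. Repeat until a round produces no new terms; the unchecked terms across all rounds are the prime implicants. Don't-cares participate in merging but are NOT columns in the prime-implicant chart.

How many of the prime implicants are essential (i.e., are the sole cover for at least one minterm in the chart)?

[col 0] 0000*, 0001*, 0011*, 0100*, 0110*, 0111*, 1001*, 1011*, 1100*, 1101*
[col 1] -001*, -011*, -100, 0-00, 0-11, 00-1*, 000-, 01-0, 011-, 1-01, 10-1*, 110-
[col 2] -0-1
Prime implicants: -0-1, -100, 0-00, 0-11, 000-, 01-0, 011-, 1-01, 110-
PI chart (minterm → PIs covering it):
  0 | 0-00,000-
  1 | -0-1,000-
  3 | -0-1,0-11
  4 | -100,0-00,01-0
  6 | 01-0,011-
  7 | 0-11,011-
  9 | -0-1,1-01
  11 | -0-1  (sole → essential)
  12 | -100,110-
  13 | 1-01,110-
Essential prime implicants: -0-1

1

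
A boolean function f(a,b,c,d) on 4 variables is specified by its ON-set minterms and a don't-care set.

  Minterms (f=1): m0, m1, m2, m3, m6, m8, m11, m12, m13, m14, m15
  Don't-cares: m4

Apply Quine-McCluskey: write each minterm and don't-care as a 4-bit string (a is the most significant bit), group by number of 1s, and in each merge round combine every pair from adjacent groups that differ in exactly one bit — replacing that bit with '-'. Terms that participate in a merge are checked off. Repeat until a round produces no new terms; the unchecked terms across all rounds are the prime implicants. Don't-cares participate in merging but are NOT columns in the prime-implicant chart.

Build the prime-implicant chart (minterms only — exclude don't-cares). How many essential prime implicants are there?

size-2^0 implicants → 0000(✓)  0001(✓)  0010(✓)  0011(✓)  0100(✓)  0110(✓)  1000(✓)  1011(✓)  1100(✓)  1101(✓)  1110(✓)  1111(✓)
size-2^1 implicants → -000(✓)  -011  -100(✓)  -110(✓)  0-00(✓)  0-10(✓)  00-0(✓)  00-1(✓)  000-(✓)  001-(✓)  01-0(✓)  1-00(✓)  1-11  11-0(✓)  11-1(✓)  110-(✓)  111-(✓)
size-2^2 implicants → --00  -1-0  0--0  00--  11--
Unchecked terms (primes): --00, -011, -1-0, 0--0, 00--, 1-11, 11--
Minterm coverage:
  m0 ⊆ --00,0--0,00--
  m1 ⊆ 00-- [E]
  m2 ⊆ 0--0,00--
  m3 ⊆ -011,00--
  m6 ⊆ -1-0,0--0
  m8 ⊆ --00 [E]
  m11 ⊆ -011,1-11
  m12 ⊆ --00,-1-0,11--
  m13 ⊆ 11-- [E]
  m14 ⊆ -1-0,11--
  m15 ⊆ 1-11,11--
E = {--00, 00--, 11--}

3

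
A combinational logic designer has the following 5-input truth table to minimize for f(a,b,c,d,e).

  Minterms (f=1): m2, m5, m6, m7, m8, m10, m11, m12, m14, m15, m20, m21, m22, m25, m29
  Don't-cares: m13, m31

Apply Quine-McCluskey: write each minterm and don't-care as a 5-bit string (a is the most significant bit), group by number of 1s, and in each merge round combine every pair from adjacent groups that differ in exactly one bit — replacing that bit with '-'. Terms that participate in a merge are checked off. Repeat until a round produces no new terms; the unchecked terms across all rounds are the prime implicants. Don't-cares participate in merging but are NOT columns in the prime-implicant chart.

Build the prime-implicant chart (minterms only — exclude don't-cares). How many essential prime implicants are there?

4

Round 0: 00010✓ 00101✓ 00110✓ 00111✓ 01000✓ 01010✓ 01011✓ 01100✓ 01101✓ 01110✓ 01111✓ 10100✓ 10101✓ 10110✓ 11001✓ 11101✓ 11111✓
Round 1: -0101✓ -0110 -1101✓ -1111✓ 0-010✓ 0-101✓ 0-110✓ 0-111✓ 00-10✓ 001-1✓ 0011-✓ 01-00✓ 01-10✓ 01-11✓ 010-0✓ 0101-✓ 011-0✓ 011-1✓ 0110-✓ 0111-✓ 1-101✓ 101-0 1010- 11-01 111-1✓
Round 2: --101 -11-1 0--10 0-1-1 0-11- 01--0 01-1- 011--
PIs = {--101, -0110, -11-1, 0--10, 0-1-1, 0-11-, 01--0, 01-1-, 011--, 101-0, 1010-, 11-01}
Coverage chart:
  m2: 0--10 ←essential
  m5: --101,0-1-1
  m6: -0110,0--10,0-11-
  m7: 0-1-1,0-11-
  m8: 01--0 ←essential
  m10: 0--10,01--0,01-1-
  m11: 01-1- ←essential
  m12: 01--0,011--
  m14: 0--10,0-11-,01--0,01-1-,011--
  m15: -11-1,0-1-1,0-11-,01-1-,011--
  m20: 101-0,1010-
  m21: --101,1010-
  m22: -0110,101-0
  m25: 11-01 ←essential
  m29: --101,-11-1,11-01
Essential: 0--10, 01--0, 01-1-, 11-01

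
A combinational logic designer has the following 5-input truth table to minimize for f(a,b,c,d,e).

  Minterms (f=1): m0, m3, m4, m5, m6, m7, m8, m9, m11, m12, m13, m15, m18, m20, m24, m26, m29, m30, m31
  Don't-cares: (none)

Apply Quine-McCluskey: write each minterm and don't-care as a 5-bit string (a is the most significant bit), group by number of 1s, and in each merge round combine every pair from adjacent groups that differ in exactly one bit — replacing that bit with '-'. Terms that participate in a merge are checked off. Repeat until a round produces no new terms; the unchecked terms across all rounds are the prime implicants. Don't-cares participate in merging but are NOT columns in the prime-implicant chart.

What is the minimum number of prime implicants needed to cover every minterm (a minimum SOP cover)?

[col 0] 00000*, 00011*, 00100*, 00101*, 00110*, 00111*, 01000*, 01001*, 01011*, 01100*, 01101*, 01111*, 10010*, 10100*, 11000*, 11010*, 11101*, 11110*, 11111*
[col 1] -0100, -1000, -1101*, -1111*, 0-000*, 0-011*, 0-100*, 0-101*, 0-111*, 00-00*, 00-11*, 001-0*, 001-1*, 0010-*, 0011-*, 01-00*, 01-01*, 01-11*, 010-1*, 0100-*, 011-1*, 0110-*, 1-010, 11-10, 110-0, 111-1*, 1111-
[col 2] -11-1, 0--00, 0--11, 0-1-1, 0-10-, 001--, 01--1, 01-0-
Prime implicants: -0100, -1000, -11-1, 0--00, 0--11, 0-1-1, 0-10-, 001--, 01--1, 01-0-, 1-010, 11-10, 110-0, 1111-
PI chart (minterm → PIs covering it):
  0 | 0--00  (sole → essential)
  3 | 0--11  (sole → essential)
  4 | -0100,0--00,0-10-,001--
  5 | 0-1-1,0-10-,001--
  6 | 001--  (sole → essential)
  7 | 0--11,0-1-1,001--
  8 | -1000,0--00,01-0-
  9 | 01--1,01-0-
  11 | 0--11,01--1
  12 | 0--00,0-10-,01-0-
  13 | -11-1,0-1-1,0-10-,01--1,01-0-
  15 | -11-1,0--11,0-1-1,01--1
  18 | 1-010  (sole → essential)
  20 | -0100  (sole → essential)
  24 | -1000,110-0
  26 | 1-010,11-10,110-0
  29 | -11-1  (sole → essential)
  30 | 11-10,1111-
  31 | -11-1,1111-
Essential prime implicants: -0100, -11-1, 0--00, 0--11, 001--, 1-010
Petrick residual → -1000, 01--1, 11-10
Minimum SOP uses 9 PIs: b'cd'e' + bc'd'e' + bce + a'd'e' + a'de + a'b'c + a'be + ac'de' + abde'

9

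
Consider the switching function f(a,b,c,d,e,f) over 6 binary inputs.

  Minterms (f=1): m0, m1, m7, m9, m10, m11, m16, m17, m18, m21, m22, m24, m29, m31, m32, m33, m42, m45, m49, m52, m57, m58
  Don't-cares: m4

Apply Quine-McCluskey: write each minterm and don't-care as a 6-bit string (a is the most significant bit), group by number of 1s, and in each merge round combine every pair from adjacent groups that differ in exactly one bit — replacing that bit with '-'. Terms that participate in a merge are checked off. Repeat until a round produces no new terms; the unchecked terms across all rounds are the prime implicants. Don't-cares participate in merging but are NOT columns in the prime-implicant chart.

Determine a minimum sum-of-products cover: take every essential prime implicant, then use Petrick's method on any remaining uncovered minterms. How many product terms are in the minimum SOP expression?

size-2^0 implicants → 000000(✓)  000001(✓)  000100(✓)  000111  001001(✓)  001010(✓)  001011(✓)  010000(✓)  010001(✓)  010010(✓)  010101(✓)  010110(✓)  011000(✓)  011101(✓)  011111(✓)  100000(✓)  100001(✓)  101010(✓)  101101  110001(✓)  110100  111001(✓)  111010(✓)
size-2^1 implicants → -00000(✓)  -00001(✓)  -01010  -10001(✓)  0-0000(✓)  0-0001(✓)  00-001  000-00  00000-(✓)  0010-1  00101-  01-000  01-101  010-01  010-10  0100-0  01000-(✓)  0111-1  1-0001(✓)  1-1010  10000-(✓)  11-001
size-2^2 implicants → --0001  -0000-  0-000-
Unchecked terms (primes): --0001, -0000-, -01010, 0-000-, 00-001, 000-00, 000111, 0010-1, 00101-, 01-000, 01-101, 010-01, 010-10, 0100-0, 0111-1, 1-1010, 101101, 11-001, 110100
Minterm coverage:
  m0 ⊆ -0000-,0-000-,000-00
  m1 ⊆ --0001,-0000-,0-000-,00-001
  m7 ⊆ 000111 [E]
  m9 ⊆ 00-001,0010-1
  m10 ⊆ -01010,00101-
  m11 ⊆ 0010-1,00101-
  m16 ⊆ 0-000-,01-000,0100-0
  m17 ⊆ --0001,0-000-,010-01
  m18 ⊆ 010-10,0100-0
  m21 ⊆ 01-101,010-01
  m22 ⊆ 010-10 [E]
  m24 ⊆ 01-000 [E]
  m29 ⊆ 01-101,0111-1
  m31 ⊆ 0111-1 [E]
  m32 ⊆ -0000- [E]
  m33 ⊆ --0001,-0000-
  m42 ⊆ -01010,1-1010
  m45 ⊆ 101101 [E]
  m49 ⊆ --0001,11-001
  m52 ⊆ 110100 [E]
  m57 ⊆ 11-001 [E]
  m58 ⊆ 1-1010 [E]
E = {-0000-, 000111, 01-000, 010-10, 0111-1, 1-1010, 101101, 11-001, 110100}
Petrick residual → -01010, 0010-1, 010-01
Cover = b'c'd'e' + b'cd'ef' + a'b'c'def + a'b'cd'f + a'bd'e'f' + a'bc'e'f + a'bc'ef' + a'bcdf + acd'ef' + ab'cde'f + abd'e'f + abc'de'f'  |cover|=12

12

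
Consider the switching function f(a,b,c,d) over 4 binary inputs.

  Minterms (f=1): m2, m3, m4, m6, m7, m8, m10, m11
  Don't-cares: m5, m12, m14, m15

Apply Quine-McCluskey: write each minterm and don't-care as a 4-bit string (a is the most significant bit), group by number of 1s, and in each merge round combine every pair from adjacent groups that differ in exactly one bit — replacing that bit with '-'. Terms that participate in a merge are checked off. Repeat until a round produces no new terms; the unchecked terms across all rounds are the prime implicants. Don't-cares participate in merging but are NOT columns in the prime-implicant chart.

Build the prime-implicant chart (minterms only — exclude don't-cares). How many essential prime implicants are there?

[col 0] 0010*, 0011*, 0100*, 0101*, 0110*, 0111*, 1000*, 1010*, 1011*, 1100*, 1110*, 1111*
[col 1] -010*, -011*, -100*, -110*, -111*, 0-10*, 0-11*, 001-*, 01-0*, 01-1*, 010-*, 011-*, 1-00*, 1-10*, 1-11*, 10-0*, 101-*, 11-0*, 111-*
[col 2] --10*, --11*, -01-*, -1-0, -11-*, 0-1-*, 01--, 1--0, 1-1-*
[col 3] --1-
Prime implicants: --1-, -1-0, 01--, 1--0
PI chart (minterm → PIs covering it):
  2 | --1-  (sole → essential)
  3 | --1-  (sole → essential)
  4 | -1-0,01--
  6 | --1-,-1-0,01--
  7 | --1-,01--
  8 | 1--0  (sole → essential)
  10 | --1-,1--0
  11 | --1-  (sole → essential)
Essential prime implicants: --1-, 1--0

2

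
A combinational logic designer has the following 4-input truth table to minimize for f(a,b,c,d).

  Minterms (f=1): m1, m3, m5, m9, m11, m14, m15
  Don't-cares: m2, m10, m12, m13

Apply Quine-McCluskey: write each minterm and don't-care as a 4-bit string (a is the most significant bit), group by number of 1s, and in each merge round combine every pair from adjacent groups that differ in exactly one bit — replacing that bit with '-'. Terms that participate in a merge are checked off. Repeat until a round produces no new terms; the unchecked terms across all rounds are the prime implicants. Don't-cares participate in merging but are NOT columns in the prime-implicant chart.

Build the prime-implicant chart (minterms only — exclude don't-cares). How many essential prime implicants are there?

Round 0: 0001✓ 0010✓ 0011✓ 0101✓ 1001✓ 1010✓ 1011✓ 1100✓ 1101✓ 1110✓ 1111✓
Round 1: -001✓ -010✓ -011✓ -101✓ 0-01✓ 00-1✓ 001-✓ 1-01✓ 1-10✓ 1-11✓ 10-1✓ 101-✓ 11-0✓ 11-1✓ 110-✓ 111-✓
Round 2: --01 -0-1 -01- 1--1 1-1- 11--
PIs = {--01, -0-1, -01-, 1--1, 1-1-, 11--}
Coverage chart:
  m1: --01,-0-1
  m3: -0-1,-01-
  m5: --01 ←essential
  m9: --01,-0-1,1--1
  m11: -0-1,-01-,1--1,1-1-
  m14: 1-1-,11--
  m15: 1--1,1-1-,11--
Essential: --01

1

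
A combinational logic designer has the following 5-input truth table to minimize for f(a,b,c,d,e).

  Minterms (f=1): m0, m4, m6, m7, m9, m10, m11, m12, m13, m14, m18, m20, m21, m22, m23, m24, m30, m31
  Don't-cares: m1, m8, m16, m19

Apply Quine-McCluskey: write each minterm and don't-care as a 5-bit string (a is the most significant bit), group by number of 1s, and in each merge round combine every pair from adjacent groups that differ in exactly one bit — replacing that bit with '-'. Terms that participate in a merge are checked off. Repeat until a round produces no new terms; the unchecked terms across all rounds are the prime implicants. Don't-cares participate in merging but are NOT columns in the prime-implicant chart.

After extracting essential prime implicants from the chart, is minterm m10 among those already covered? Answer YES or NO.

size-2^0 implicants → 00000(✓)  00001(✓)  00100(✓)  00110(✓)  00111(✓)  01000(✓)  01001(✓)  01010(✓)  01011(✓)  01100(✓)  01101(✓)  01110(✓)  10000(✓)  10010(✓)  10011(✓)  10100(✓)  10101(✓)  10110(✓)  10111(✓)  11000(✓)  11110(✓)  11111(✓)
size-2^1 implicants → -0000(✓)  -0100(✓)  -0110(✓)  -0111(✓)  -1000(✓)  -1110(✓)  0-000(✓)  0-001(✓)  0-100(✓)  0-110(✓)  00-00(✓)  0000-(✓)  001-0(✓)  0011-(✓)  01-00(✓)  01-01(✓)  01-10(✓)  010-0(✓)  010-1(✓)  0100-(✓)  0101-(✓)  011-0(✓)  0110-(✓)  1-000(✓)  1-110(✓)  1-111(✓)  10-00(✓)  10-10(✓)  10-11(✓)  100-0(✓)  1001-(✓)  101-0(✓)  101-1(✓)  1010-(✓)  1011-(✓)  1111-(✓)
size-2^2 implicants → --000  --110  -0-00  -01-0  -011-  0--00  0-00-  0-1-0  01--0  01-0-  010--  1-11-  10--0  10-1-  101--
Unchecked terms (primes): --000, --110, -0-00, -01-0, -011-, 0--00, 0-00-, 0-1-0, 01--0, 01-0-, 010--, 1-11-, 10--0, 10-1-, 101--
Minterm coverage:
  m0 ⊆ --000,-0-00,0--00,0-00-
  m4 ⊆ -0-00,-01-0,0--00,0-1-0
  m6 ⊆ --110,-01-0,-011-,0-1-0
  m7 ⊆ -011- [E]
  m9 ⊆ 0-00-,01-0-,010--
  m10 ⊆ 01--0,010--
  m11 ⊆ 010-- [E]
  m12 ⊆ 0--00,0-1-0,01--0,01-0-
  m13 ⊆ 01-0- [E]
  m14 ⊆ --110,0-1-0,01--0
  m18 ⊆ 10--0,10-1-
  m20 ⊆ -0-00,-01-0,10--0,101--
  m21 ⊆ 101-- [E]
  m22 ⊆ --110,-01-0,-011-,1-11-,10--0,10-1-,101--
  m23 ⊆ -011-,1-11-,10-1-,101--
  m24 ⊆ --000 [E]
  m30 ⊆ --110,1-11-
  m31 ⊆ 1-11- [E]
E = {--000, -011-, 01-0-, 010--, 1-11-, 101--}

YES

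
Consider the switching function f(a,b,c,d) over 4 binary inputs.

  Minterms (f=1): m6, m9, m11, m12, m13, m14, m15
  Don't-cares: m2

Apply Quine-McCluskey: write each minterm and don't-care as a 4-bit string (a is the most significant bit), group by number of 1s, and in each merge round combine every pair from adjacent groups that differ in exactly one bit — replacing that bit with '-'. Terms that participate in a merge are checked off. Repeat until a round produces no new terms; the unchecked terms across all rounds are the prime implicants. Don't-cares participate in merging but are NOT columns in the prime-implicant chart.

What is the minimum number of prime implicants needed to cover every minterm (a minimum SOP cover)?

3

size-2^0 implicants → 0010(✓)  0110(✓)  1001(✓)  1011(✓)  1100(✓)  1101(✓)  1110(✓)  1111(✓)
size-2^1 implicants → -110  0-10  1-01(✓)  1-11(✓)  10-1(✓)  11-0(✓)  11-1(✓)  110-(✓)  111-(✓)
size-2^2 implicants → 1--1  11--
Unchecked terms (primes): -110, 0-10, 1--1, 11--
Minterm coverage:
  m6 ⊆ -110,0-10
  m9 ⊆ 1--1 [E]
  m11 ⊆ 1--1 [E]
  m12 ⊆ 11-- [E]
  m13 ⊆ 1--1,11--
  m14 ⊆ -110,11--
  m15 ⊆ 1--1,11--
E = {1--1, 11--}
Petrick residual → -110
Cover = bcd' + ad + ab  |cover|=3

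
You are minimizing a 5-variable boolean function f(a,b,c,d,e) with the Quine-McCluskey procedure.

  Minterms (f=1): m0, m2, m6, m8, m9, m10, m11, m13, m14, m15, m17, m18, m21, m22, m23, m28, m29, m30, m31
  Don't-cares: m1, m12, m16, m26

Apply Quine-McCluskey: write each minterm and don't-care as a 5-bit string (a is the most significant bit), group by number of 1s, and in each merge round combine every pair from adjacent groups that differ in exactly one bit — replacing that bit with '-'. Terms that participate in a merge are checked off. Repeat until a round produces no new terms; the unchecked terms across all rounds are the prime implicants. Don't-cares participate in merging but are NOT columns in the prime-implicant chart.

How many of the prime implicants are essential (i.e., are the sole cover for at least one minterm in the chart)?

[col 0] 00000*, 00001*, 00010*, 00110*, 01000*, 01001*, 01010*, 01011*, 01100*, 01101*, 01110*, 01111*, 10000*, 10001*, 10010*, 10101*, 10110*, 10111*, 11010*, 11100*, 11101*, 11110*, 11111*
[col 1] -0000*, -0001*, -0010*, -0110*, -1010*, -1100*, -1101*, -1110*, -1111*, 0-000*, 0-001*, 0-010*, 0-110*, 00-10*, 000-0*, 0000-*, 01-00*, 01-01*, 01-10*, 01-11*, 010-0*, 010-1*, 0100-*, 0101-*, 011-0*, 011-1*, 0110-*, 0111-*, 1-010*, 1-101*, 1-110*, 1-111*, 10-01, 10-10*, 100-0*, 1000-*, 101-1*, 1011-*, 11-10*, 111-0*, 111-1*, 1110-*, 1111-*
[col 2] --010*, --110*, -0-10*, -00-0, -000-, -1-10*, -11-0*, -11-1*, -110-*, -111-*, 0--10*, 0-0-0, 0-00-, 01--0*, 01--1*, 01-0-*, 01-1-*, 010--*, 011--*, 1--10*, 1-1-1, 1-11-, 111--*
[col 3] ---10, -11--, 01---
Prime implicants: ---10, -00-0, -000-, -11--, 0-0-0, 0-00-, 01---, 1-1-1, 1-11-, 10-01
PI chart (minterm → PIs covering it):
  0 | -00-0,-000-,0-0-0,0-00-
  2 | ---10,-00-0,0-0-0
  6 | ---10  (sole → essential)
  8 | 0-0-0,0-00-,01---
  9 | 0-00-,01---
  10 | ---10,0-0-0,01---
  11 | 01---  (sole → essential)
  13 | -11--,01---
  14 | ---10,-11--,01---
  15 | -11--,01---
  17 | -000-,10-01
  18 | ---10,-00-0
  21 | 1-1-1,10-01
  22 | ---10,1-11-
  23 | 1-1-1,1-11-
  28 | -11--  (sole → essential)
  29 | -11--,1-1-1
  30 | ---10,-11--,1-11-
  31 | -11--,1-1-1,1-11-
Essential prime implicants: ---10, -11--, 01---

3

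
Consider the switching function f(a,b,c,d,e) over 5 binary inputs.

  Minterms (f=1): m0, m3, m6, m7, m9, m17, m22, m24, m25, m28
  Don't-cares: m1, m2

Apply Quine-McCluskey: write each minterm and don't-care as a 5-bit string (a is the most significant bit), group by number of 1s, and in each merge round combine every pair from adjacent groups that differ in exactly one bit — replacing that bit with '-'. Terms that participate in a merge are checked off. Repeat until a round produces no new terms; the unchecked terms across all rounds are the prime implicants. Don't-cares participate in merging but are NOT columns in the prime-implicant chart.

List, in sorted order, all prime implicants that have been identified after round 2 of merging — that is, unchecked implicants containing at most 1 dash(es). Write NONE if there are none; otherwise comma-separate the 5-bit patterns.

-0110, 11-00, 1100-

size-2^0 implicants → 00000(✓)  00001(✓)  00010(✓)  00011(✓)  00110(✓)  00111(✓)  01001(✓)  10001(✓)  10110(✓)  11000(✓)  11001(✓)  11100(✓)
size-2^1 implicants → -0001(✓)  -0110  -1001(✓)  0-001(✓)  00-10(✓)  00-11(✓)  000-0(✓)  000-1(✓)  0000-(✓)  0001-(✓)  0011-(✓)  1-001(✓)  11-00  1100-
size-2^2 implicants → --001  00-1-  000--
Unchecked terms (primes): --001, -0110, 00-1-, 000--, 11-00, 1100-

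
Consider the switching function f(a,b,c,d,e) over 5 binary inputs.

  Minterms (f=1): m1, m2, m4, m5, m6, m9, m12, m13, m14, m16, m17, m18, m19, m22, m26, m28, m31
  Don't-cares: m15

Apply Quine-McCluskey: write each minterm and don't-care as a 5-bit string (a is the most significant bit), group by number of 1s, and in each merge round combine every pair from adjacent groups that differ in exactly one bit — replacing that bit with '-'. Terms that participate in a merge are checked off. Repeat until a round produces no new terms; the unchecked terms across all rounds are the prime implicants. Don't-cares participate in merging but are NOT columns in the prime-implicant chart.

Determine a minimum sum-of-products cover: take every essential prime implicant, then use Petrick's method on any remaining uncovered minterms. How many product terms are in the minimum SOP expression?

7

Round 0: 00001✓ 00010✓ 00100✓ 00101✓ 00110✓ 01001✓ 01100✓ 01101✓ 01110✓ 01111✓ 10000✓ 10001✓ 10010✓ 10011✓ 10110✓ 11010✓ 11100✓ 11111✓
Round 1: -0001 -0010✓ -0110✓ -1100 -1111 0-001✓ 0-100✓ 0-101✓ 0-110✓ 00-01✓ 00-10✓ 001-0✓ 0010-✓ 01-01✓ 011-0✓ 011-1✓ 0110-✓ 0111-✓ 1-010 10-10✓ 100-0✓ 100-1✓ 1000-✓ 1001-✓
Round 2: -0-10 0--01 0-1-0 0-10- 011-- 100--
PIs = {-0-10, -0001, -1100, -1111, 0--01, 0-1-0, 0-10-, 011--, 1-010, 100--}
Coverage chart:
  m1: -0001,0--01
  m2: -0-10 ←essential
  m4: 0-1-0,0-10-
  m5: 0--01,0-10-
  m6: -0-10,0-1-0
  m9: 0--01 ←essential
  m12: -1100,0-1-0,0-10-,011--
  m13: 0--01,0-10-,011--
  m14: 0-1-0,011--
  m16: 100-- ←essential
  m17: -0001,100--
  m18: -0-10,1-010,100--
  m19: 100-- ←essential
  m22: -0-10 ←essential
  m26: 1-010 ←essential
  m28: -1100 ←essential
  m31: -1111 ←essential
Essential: -0-10, -1100, -1111, 0--01, 1-010, 100--
Petrick residual → 0-1-0
Min cover (7 terms): b'de' + bcd'e' + bcde + a'd'e + a'ce' + ac'de' + ab'c'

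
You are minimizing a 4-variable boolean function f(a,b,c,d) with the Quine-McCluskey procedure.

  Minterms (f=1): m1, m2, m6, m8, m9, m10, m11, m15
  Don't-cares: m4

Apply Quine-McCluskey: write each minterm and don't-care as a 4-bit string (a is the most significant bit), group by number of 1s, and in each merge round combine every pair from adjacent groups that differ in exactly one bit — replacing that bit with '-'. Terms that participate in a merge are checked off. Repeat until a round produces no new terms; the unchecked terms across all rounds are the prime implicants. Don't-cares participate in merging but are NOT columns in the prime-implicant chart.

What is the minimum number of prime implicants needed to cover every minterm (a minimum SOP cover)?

4

[col 0] 0001*, 0010*, 0100*, 0110*, 1000*, 1001*, 1010*, 1011*, 1111*
[col 1] -001, -010, 0-10, 01-0, 1-11, 10-0*, 10-1*, 100-*, 101-*
[col 2] 10--
Prime implicants: -001, -010, 0-10, 01-0, 1-11, 10--
PI chart (minterm → PIs covering it):
  1 | -001  (sole → essential)
  2 | -010,0-10
  6 | 0-10,01-0
  8 | 10--  (sole → essential)
  9 | -001,10--
  10 | -010,10--
  11 | 1-11,10--
  15 | 1-11  (sole → essential)
Essential prime implicants: -001, 1-11, 10--
Petrick residual → 0-10
Minimum SOP uses 4 PIs: b'c'd + a'cd' + acd + ab'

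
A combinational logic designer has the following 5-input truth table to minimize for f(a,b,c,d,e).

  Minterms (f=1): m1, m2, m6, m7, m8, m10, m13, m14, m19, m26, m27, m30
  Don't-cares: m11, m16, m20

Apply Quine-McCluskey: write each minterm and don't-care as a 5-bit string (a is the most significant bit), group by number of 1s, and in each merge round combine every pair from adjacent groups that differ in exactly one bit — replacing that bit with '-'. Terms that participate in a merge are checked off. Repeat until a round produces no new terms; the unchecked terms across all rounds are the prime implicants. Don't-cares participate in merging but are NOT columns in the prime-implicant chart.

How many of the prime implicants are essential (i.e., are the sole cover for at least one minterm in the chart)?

[col 0] 00001, 00010*, 00110*, 00111*, 01000*, 01010*, 01011*, 01101, 01110*, 10000*, 10011*, 10100*, 11010*, 11011*, 11110*
[col 1] -1010*, -1011*, -1110*, 0-010*, 0-110*, 00-10*, 0011-, 01-10*, 010-0, 0101-*, 1-011, 10-00, 11-10*, 1101-*
[col 2] -1-10, -101-, 0--10
Prime implicants: -1-10, -101-, 0--10, 00001, 0011-, 010-0, 01101, 1-011, 10-00
PI chart (minterm → PIs covering it):
  1 | 00001  (sole → essential)
  2 | 0--10  (sole → essential)
  6 | 0--10,0011-
  7 | 0011-  (sole → essential)
  8 | 010-0  (sole → essential)
  10 | -1-10,-101-,0--10,010-0
  13 | 01101  (sole → essential)
  14 | -1-10,0--10
  19 | 1-011  (sole → essential)
  26 | -1-10,-101-
  27 | -101-,1-011
  30 | -1-10  (sole → essential)
Essential prime implicants: -1-10, 0--10, 00001, 0011-, 010-0, 01101, 1-011

7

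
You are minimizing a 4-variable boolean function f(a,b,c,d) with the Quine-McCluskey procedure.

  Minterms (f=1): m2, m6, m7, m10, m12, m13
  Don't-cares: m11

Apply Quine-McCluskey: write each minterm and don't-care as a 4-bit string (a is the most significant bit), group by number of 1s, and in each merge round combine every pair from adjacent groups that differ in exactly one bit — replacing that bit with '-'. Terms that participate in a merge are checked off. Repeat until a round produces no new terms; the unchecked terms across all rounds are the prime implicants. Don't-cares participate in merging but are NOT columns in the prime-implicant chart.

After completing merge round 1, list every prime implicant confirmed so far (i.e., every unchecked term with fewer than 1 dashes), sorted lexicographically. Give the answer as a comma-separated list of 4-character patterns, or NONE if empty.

Round 0: 0010✓ 0110✓ 0111✓ 1010✓ 1011✓ 1100✓ 1101✓
Round 1: -010 0-10 011- 101- 110-
PIs = {-010, 0-10, 011-, 101-, 110-}

NONE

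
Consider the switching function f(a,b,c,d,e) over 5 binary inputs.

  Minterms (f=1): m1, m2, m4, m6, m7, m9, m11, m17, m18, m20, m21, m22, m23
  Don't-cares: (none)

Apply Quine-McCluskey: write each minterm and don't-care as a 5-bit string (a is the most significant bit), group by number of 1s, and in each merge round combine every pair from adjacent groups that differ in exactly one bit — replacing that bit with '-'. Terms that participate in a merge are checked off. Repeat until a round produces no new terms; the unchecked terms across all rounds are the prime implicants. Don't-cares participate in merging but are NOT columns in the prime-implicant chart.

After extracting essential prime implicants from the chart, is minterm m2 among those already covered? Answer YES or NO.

Round 0: 00001✓ 00010✓ 00100✓ 00110✓ 00111✓ 01001✓ 01011✓ 10001✓ 10010✓ 10100✓ 10101✓ 10110✓ 10111✓
Round 1: -0001 -0010✓ -0100✓ -0110✓ -0111✓ 0-001 00-10✓ 001-0✓ 0011-✓ 010-1 10-01 10-10✓ 101-0✓ 101-1✓ 1010-✓ 1011-✓
Round 2: -0-10 -01-0 -011- 101--
PIs = {-0-10, -0001, -01-0, -011-, 0-001, 010-1, 10-01, 101--}
Coverage chart:
  m1: -0001,0-001
  m2: -0-10 ←essential
  m4: -01-0 ←essential
  m6: -0-10,-01-0,-011-
  m7: -011- ←essential
  m9: 0-001,010-1
  m11: 010-1 ←essential
  m17: -0001,10-01
  m18: -0-10 ←essential
  m20: -01-0,101--
  m21: 10-01,101--
  m22: -0-10,-01-0,-011-,101--
  m23: -011-,101--
Essential: -0-10, -01-0, -011-, 010-1

YES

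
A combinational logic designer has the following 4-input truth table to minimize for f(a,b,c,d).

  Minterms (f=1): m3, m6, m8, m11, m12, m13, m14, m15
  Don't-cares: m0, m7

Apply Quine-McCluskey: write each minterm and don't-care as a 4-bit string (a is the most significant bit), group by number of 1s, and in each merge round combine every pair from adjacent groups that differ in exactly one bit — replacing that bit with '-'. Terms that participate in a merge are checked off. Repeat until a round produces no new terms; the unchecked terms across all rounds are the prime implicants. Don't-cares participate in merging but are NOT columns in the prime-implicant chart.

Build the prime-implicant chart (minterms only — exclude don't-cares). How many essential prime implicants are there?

3

[col 0] 0000*, 0011*, 0110*, 0111*, 1000*, 1011*, 1100*, 1101*, 1110*, 1111*
[col 1] -000, -011*, -110*, -111*, 0-11*, 011-*, 1-00, 1-11*, 11-0*, 11-1*, 110-*, 111-*
[col 2] --11, -11-, 11--
Prime implicants: --11, -000, -11-, 1-00, 11--
PI chart (minterm → PIs covering it):
  3 | --11  (sole → essential)
  6 | -11-  (sole → essential)
  8 | -000,1-00
  11 | --11  (sole → essential)
  12 | 1-00,11--
  13 | 11--  (sole → essential)
  14 | -11-,11--
  15 | --11,-11-,11--
Essential prime implicants: --11, -11-, 11--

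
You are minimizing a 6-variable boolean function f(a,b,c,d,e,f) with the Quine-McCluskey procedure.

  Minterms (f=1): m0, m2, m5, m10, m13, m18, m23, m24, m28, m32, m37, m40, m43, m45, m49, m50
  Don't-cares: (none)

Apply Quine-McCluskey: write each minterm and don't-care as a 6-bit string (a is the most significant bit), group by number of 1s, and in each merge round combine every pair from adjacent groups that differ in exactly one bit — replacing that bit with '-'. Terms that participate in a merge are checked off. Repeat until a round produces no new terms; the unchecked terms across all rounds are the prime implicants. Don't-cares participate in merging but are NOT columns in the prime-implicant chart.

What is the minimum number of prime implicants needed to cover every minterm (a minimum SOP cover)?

9

[col 0] 000000*, 000010*, 000101*, 001010*, 001101*, 010010*, 010111, 011000*, 011100*, 100000*, 100101*, 101000*, 101011, 101101*, 110001, 110010*
[col 1] -00000, -00101*, -01101*, -10010, 0-0010, 00-010, 00-101*, 0000-0, 011-00, 10-000, 10-101*
[col 2] -0-101
Prime implicants: -0-101, -00000, -10010, 0-0010, 00-010, 0000-0, 010111, 011-00, 10-000, 101011, 110001
PI chart (minterm → PIs covering it):
  0 | -00000,0000-0
  2 | 0-0010,00-010,0000-0
  5 | -0-101  (sole → essential)
  10 | 00-010  (sole → essential)
  13 | -0-101  (sole → essential)
  18 | -10010,0-0010
  23 | 010111  (sole → essential)
  24 | 011-00  (sole → essential)
  28 | 011-00  (sole → essential)
  32 | -00000,10-000
  37 | -0-101  (sole → essential)
  40 | 10-000  (sole → essential)
  43 | 101011  (sole → essential)
  45 | -0-101  (sole → essential)
  49 | 110001  (sole → essential)
  50 | -10010  (sole → essential)
Essential prime implicants: -0-101, -10010, 00-010, 010111, 011-00, 10-000, 101011, 110001
Petrick residual → -00000
Minimum SOP uses 9 PIs: b'de'f + b'c'd'e'f' + bc'd'ef' + a'b'd'ef' + a'bc'def + a'bce'f' + ab'd'e'f' + ab'cd'ef + abc'd'e'f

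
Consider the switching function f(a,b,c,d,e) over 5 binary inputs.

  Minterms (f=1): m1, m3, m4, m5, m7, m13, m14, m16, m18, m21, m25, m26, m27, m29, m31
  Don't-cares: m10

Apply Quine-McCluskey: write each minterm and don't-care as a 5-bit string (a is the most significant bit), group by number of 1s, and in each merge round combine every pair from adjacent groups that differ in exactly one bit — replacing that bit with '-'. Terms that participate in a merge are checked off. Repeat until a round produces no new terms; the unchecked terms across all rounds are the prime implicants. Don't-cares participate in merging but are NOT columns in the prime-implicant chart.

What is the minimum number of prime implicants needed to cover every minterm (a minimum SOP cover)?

size-2^0 implicants → 00001(✓)  00011(✓)  00100(✓)  00101(✓)  00111(✓)  01010(✓)  01101(✓)  01110(✓)  10000(✓)  10010(✓)  10101(✓)  11001(✓)  11010(✓)  11011(✓)  11101(✓)  11111(✓)
size-2^1 implicants → -0101(✓)  -1010  -1101(✓)  0-101(✓)  00-01(✓)  00-11(✓)  000-1(✓)  001-1(✓)  0010-  01-10  1-010  1-101(✓)  100-0  11-01(✓)  11-11(✓)  110-1(✓)  1101-  111-1(✓)
size-2^2 implicants → --101  00--1  11--1
Unchecked terms (primes): --101, -1010, 00--1, 0010-, 01-10, 1-010, 100-0, 11--1, 1101-
Minterm coverage:
  m1 ⊆ 00--1 [E]
  m3 ⊆ 00--1 [E]
  m4 ⊆ 0010- [E]
  m5 ⊆ --101,00--1,0010-
  m7 ⊆ 00--1 [E]
  m13 ⊆ --101 [E]
  m14 ⊆ 01-10 [E]
  m16 ⊆ 100-0 [E]
  m18 ⊆ 1-010,100-0
  m21 ⊆ --101 [E]
  m25 ⊆ 11--1 [E]
  m26 ⊆ -1010,1-010,1101-
  m27 ⊆ 11--1,1101-
  m29 ⊆ --101,11--1
  m31 ⊆ 11--1 [E]
E = {--101, 00--1, 0010-, 01-10, 100-0, 11--1}
Petrick residual → -1010
Cover = cd'e + bc'de' + a'b'e + a'b'cd' + a'bde' + ab'c'e' + abe  |cover|=7

7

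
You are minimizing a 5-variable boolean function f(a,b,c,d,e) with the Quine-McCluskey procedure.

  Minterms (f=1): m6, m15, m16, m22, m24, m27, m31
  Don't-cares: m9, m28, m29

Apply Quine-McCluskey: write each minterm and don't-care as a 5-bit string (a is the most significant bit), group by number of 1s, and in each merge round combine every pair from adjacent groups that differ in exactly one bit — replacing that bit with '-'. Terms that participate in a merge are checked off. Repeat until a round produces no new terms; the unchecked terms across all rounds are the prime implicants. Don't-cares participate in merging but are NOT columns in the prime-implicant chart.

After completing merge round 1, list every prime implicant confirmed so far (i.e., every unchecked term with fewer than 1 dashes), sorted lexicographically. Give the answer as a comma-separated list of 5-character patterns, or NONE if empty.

01001

Round 0: 00110✓ 01001 01111✓ 10000✓ 10110✓ 11000✓ 11011✓ 11100✓ 11101✓ 11111✓
Round 1: -0110 -1111 1-000 11-00 11-11 111-1 1110-
PIs = {-0110, -1111, 01001, 1-000, 11-00, 11-11, 111-1, 1110-}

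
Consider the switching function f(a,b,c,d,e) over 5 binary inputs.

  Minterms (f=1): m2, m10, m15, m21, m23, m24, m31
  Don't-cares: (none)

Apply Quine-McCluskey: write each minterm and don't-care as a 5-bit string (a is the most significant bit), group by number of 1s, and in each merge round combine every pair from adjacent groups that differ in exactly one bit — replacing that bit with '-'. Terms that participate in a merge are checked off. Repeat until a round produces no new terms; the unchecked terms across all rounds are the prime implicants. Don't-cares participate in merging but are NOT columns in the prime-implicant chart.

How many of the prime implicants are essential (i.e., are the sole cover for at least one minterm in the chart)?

4

size-2^0 implicants → 00010(✓)  01010(✓)  01111(✓)  10101(✓)  10111(✓)  11000  11111(✓)
size-2^1 implicants → -1111  0-010  1-111  101-1
Unchecked terms (primes): -1111, 0-010, 1-111, 101-1, 11000
Minterm coverage:
  m2 ⊆ 0-010 [E]
  m10 ⊆ 0-010 [E]
  m15 ⊆ -1111 [E]
  m21 ⊆ 101-1 [E]
  m23 ⊆ 1-111,101-1
  m24 ⊆ 11000 [E]
  m31 ⊆ -1111,1-111
E = {-1111, 0-010, 101-1, 11000}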